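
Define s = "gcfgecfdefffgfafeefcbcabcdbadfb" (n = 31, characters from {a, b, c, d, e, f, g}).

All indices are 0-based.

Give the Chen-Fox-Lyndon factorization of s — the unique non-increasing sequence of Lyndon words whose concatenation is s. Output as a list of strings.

emit factor 1: 'g' (i=0, period=1)
emit factor 2: 'cfge' (i=1, period=4)
emit factor 3: 'cfdefffgf' (i=5, period=9)
emit factor 4: 'afeefcbc' (i=14, period=8)
emit factor 5: 'abcdbadfb' (i=22, period=9)

["g", "cfge", "cfdefffgf", "afeefcbc", "abcdbadfb"]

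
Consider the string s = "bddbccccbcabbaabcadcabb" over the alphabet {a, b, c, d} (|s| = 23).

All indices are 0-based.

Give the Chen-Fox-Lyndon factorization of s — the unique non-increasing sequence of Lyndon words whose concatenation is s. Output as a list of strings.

emit factor 1: 'bdd' (i=0, period=3)
emit factor 2: 'bcccc' (i=3, period=5)
emit factor 3: 'bc' (i=8, period=2)
emit factor 4: 'abb' (i=10, period=3)
emit factor 5: 'aabcadcabb' (i=13, period=10)

["bdd", "bcccc", "bc", "abb", "aabcadcabb"]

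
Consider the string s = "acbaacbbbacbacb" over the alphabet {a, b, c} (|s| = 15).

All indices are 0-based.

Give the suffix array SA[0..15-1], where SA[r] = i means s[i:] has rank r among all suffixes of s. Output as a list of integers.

sorted suffixes:
  #0 SA[0]=3  'aacbbbacbacb'
  #1 SA[1]=12  'acb'
  #2 SA[2]=0  'acbaacbbbacbacb'
  #3 SA[3]=9  'acbacb'
  #4 SA[4]=4  'acbbbacbacb'
  #5 SA[5]=14  'b'
  #6 SA[6]=2  'baacbbbacbacb'
  #7 SA[7]=11  'bacb'
  #8 SA[8]=8  'bacbacb'
  #9 SA[9]=7  'bbacbacb'
  #10 SA[10]=6  'bbbacbacb'
  #11 SA[11]=13  'cb'
  #12 SA[12]=1  'cbaacbbbacbacb'
  #13 SA[13]=10  'cbacb'
  #14 SA[14]=5  'cbbbacbacb'

[3, 12, 0, 9, 4, 14, 2, 11, 8, 7, 6, 13, 1, 10, 5]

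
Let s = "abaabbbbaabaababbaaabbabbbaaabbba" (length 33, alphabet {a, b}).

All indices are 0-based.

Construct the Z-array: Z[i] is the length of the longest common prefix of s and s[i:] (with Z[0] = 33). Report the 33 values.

[33, 0, 1, 2, 0, 0, 0, 0, 1, 5, 0, 1, 3, 0, 2, 0, 0, 1, 1, 2, 0, 0, 2, 0, 0, 0, 1, 1, 2, 0, 0, 0, 1]

Z[0]=33
i=1: fresh scan; Z[1]=0
i=2: fresh scan; Z[2]=1 extend→box=[2,3)
i=3: fresh scan; Z[3]=2 extend→box=[3,5)
i=4: min(r-i=1, Z[1]=0)=0; Z[4]=0
i=5: fresh scan; Z[5]=0
i=6: fresh scan; Z[6]=0
i=7: fresh scan; Z[7]=0
i=8: fresh scan; Z[8]=1 extend→box=[8,9)
i=9: fresh scan; Z[9]=5 extend→box=[9,14)
i=10: min(r-i=4, Z[1]=0)=0; Z[10]=0
i=11: min(r-i=3, Z[2]=1)=1; Z[11]=1
i=12: min(r-i=2, Z[3]=2)=2; Z[12]=3 extend→box=[12,15)
i=13: min(r-i=2, Z[1]=0)=0; Z[13]=0
i=14: min(r-i=1, Z[2]=1)=1; Z[14]=2 extend→box=[14,16)
i=15: min(r-i=1, Z[1]=0)=0; Z[15]=0
i=16: fresh scan; Z[16]=0
i=17: fresh scan; Z[17]=1 extend→box=[17,18)
i=18: fresh scan; Z[18]=1 extend→box=[18,19)
i=19: fresh scan; Z[19]=2 extend→box=[19,21)
i=20: min(r-i=1, Z[1]=0)=0; Z[20]=0
i=21: fresh scan; Z[21]=0
i=22: fresh scan; Z[22]=2 extend→box=[22,24)
i=23: min(r-i=1, Z[1]=0)=0; Z[23]=0
i=24: fresh scan; Z[24]=0
i=25: fresh scan; Z[25]=0
i=26: fresh scan; Z[26]=1 extend→box=[26,27)
i=27: fresh scan; Z[27]=1 extend→box=[27,28)
i=28: fresh scan; Z[28]=2 extend→box=[28,30)
i=29: min(r-i=1, Z[1]=0)=0; Z[29]=0
i=30: fresh scan; Z[30]=0
i=31: fresh scan; Z[31]=0
i=32: fresh scan; Z[32]=1 extend→box=[32,33)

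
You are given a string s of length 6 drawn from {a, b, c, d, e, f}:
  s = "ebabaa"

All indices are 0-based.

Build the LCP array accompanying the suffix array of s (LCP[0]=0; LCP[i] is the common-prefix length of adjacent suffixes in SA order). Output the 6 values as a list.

rank | idx | suffix
   0 |   5 | a
   1 |   4 | aa
   2 |   2 | abaa
   3 |   3 | baa
   4 |   1 | babaa
   5 |   0 | ebabaa

SA = [5, 4, 2, 3, 1, 0]
i: (SA[i-1],SA[i]) lcp shared
  1: (5,4) 1 'a'
  2: (4,2) 1 'a'
  3: (2,3) 0 ''
  4: (3,1) 2 'ba'
  5: (1,0) 0 ''

[0, 1, 1, 0, 2, 0]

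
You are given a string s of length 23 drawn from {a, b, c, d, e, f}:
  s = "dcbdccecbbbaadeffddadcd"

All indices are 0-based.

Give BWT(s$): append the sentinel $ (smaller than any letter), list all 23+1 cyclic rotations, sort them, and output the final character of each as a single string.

dbdabbccedddccd$bafacdfe

rank  rotation                  last
    0  $dcbdccecbbbaadeffddadcd  d
    1  aadeffddadcd$dcbdccecbbb  b
    2  adcd$dcbdccecbbbaadeffdd  d
    3  adeffddadcd$dcbdccecbbba  a
    4  baadeffddadcd$dcbdccecbb  b
    5  bbaadeffddadcd$dcbdccecb  b
    6  bbbaadeffddadcd$dcbdccec  c
    7  bdccecbbbaadeffddadcd$dc  c
    8  cbbbaadeffddadcd$dcbdcce  e
    9  cbdccecbbbaadeffddadcd$d  d
   10  ccecbbbaadeffddadcd$dcbd  d
   11  cd$dcbdccecbbbaadeffddad  d
   12  cecbbbaadeffddadcd$dcbdc  c
   13  d$dcbdccecbbbaadeffddadc  c
   14  dadcd$dcbdccecbbbaadeffd  d
   15  dcbdccecbbbaadeffddadcd$  $
   16  dccecbbbaadeffddadcd$dcb  b
   17  dcd$dcbdccecbbbaadeffdda  a
   18  ddadcd$dcbdccecbbbaadeff  f
   19  deffddadcd$dcbdccecbbbaa  a
   20  ecbbbaadeffddadcd$dcbdcc  c
   21  effddadcd$dcbdccecbbbaad  d
   22  fddadcd$dcbdccecbbbaadef  f
   23  ffddadcd$dcbdccecbbbaade  e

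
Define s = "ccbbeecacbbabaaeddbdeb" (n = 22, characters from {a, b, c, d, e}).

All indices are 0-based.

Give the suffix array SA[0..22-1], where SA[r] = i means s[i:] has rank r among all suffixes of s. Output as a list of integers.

rank→(start, suffix):
  0 → (13, 'aaeddbdeb')
  1 → (11, 'abaaeddbdeb')
  2 → (7, 'acbbabaaeddbdeb')
  3 → (14, 'aeddbdeb')
  4 → (21, 'b')
  5 → (12, 'baaeddbdeb')
  6 → (10, 'babaaeddbdeb')
  7 → (9, 'bbabaaeddbdeb')
  8 → (2, 'bbeecacbbabaaeddbdeb')
  9 → (18, 'bdeb')
  10 → (3, 'beecacbbabaaeddbdeb')
  11 → (6, 'cacbbabaaeddbdeb')
  12 → (8, 'cbbabaaeddbdeb')
  13 → (1, 'cbbeecacbbabaaeddbdeb')
  14 → (0, 'ccbbeecacbbabaaeddbdeb')
  15 → (17, 'dbdeb')
  16 → (16, 'ddbdeb')
  17 → (19, 'deb')
  18 → (20, 'eb')
  19 → (5, 'ecacbbabaaeddbdeb')
  20 → (15, 'eddbdeb')
  21 → (4, 'eecacbbabaaeddbdeb')

[13, 11, 7, 14, 21, 12, 10, 9, 2, 18, 3, 6, 8, 1, 0, 17, 16, 19, 20, 5, 15, 4]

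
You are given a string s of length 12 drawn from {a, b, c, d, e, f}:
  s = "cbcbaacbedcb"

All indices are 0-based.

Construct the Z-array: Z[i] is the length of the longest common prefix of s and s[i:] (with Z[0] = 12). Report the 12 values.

[12, 0, 2, 0, 0, 0, 2, 0, 0, 0, 2, 0]

Z[0]=12
i=1: i≥r, start 0; Z[1]=0
i=2: i≥r, start 0; Z[2]=2 grow→box=[2,4)
i=3: min(r-i=1, Z[1]=0)=0; Z[3]=0
i=4: i≥r, start 0; Z[4]=0
i=5: i≥r, start 0; Z[5]=0
i=6: i≥r, start 0; Z[6]=2 grow→box=[6,8)
i=7: min(r-i=1, Z[1]=0)=0; Z[7]=0
i=8: i≥r, start 0; Z[8]=0
i=9: i≥r, start 0; Z[9]=0
i=10: i≥r, start 0; Z[10]=2 grow→box=[10,12)
i=11: min(r-i=1, Z[1]=0)=0; Z[11]=0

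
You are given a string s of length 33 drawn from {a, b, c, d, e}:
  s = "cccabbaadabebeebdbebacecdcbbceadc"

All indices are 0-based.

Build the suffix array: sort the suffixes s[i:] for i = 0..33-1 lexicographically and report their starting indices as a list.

[6, 3, 9, 20, 7, 30, 5, 19, 4, 26, 27, 15, 17, 10, 12, 32, 2, 25, 1, 0, 23, 28, 21, 8, 16, 31, 24, 29, 18, 14, 11, 22, 13]

rank | idx | suffix
   0 |   6 | aadabebeebdbebacecdcbbceadc
   1 |   3 | abbaadabebeebdbebacecdcbbceadc
   2 |   9 | abebeebdbebacecdcbbceadc
   3 |  20 | acecdcbbceadc
   4 |   7 | adabebeebdbebacecdcbbceadc
   5 |  30 | adc
   6 |   5 | baadabebeebdbebacecdcbbceadc
   7 |  19 | bacecdcbbceadc
   8 |   4 | bbaadabebeebdbebacecdcbbceadc
   9 |  26 | bbceadc
  10 |  27 | bceadc
  11 |  15 | bdbebacecdcbbceadc
  12 |  17 | bebacecdcbbceadc
  13 |  10 | bebeebdbebacecdcbbceadc
  14 |  12 | beebdbebacecdcbbceadc
  15 |  32 | c
  16 |   2 | cabbaadabebeebdbebacecdcbbceadc
  17 |  25 | cbbceadc
  18 |   1 | ccabbaadabebeebdbebacecdcbbceadc
  19 |   0 | cccabbaadabebeebdbebacecdcbbceadc
  20 |  23 | cdcbbceadc
  21 |  28 | ceadc
  22 |  21 | cecdcbbceadc
  23 |   8 | dabebeebdbebacecdcbbceadc
  24 |  16 | dbebacecdcbbceadc
  25 |  31 | dc
  26 |  24 | dcbbceadc
  27 |  29 | eadc
  28 |  18 | ebacecdcbbceadc
  29 |  14 | ebdbebacecdcbbceadc
  30 |  11 | ebeebdbebacecdcbbceadc
  31 |  22 | ecdcbbceadc
  32 |  13 | eebdbebacecdcbbceadc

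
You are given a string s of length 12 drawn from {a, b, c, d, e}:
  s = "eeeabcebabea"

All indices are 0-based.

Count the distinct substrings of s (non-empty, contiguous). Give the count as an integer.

rank | idx | suffix
   0 |  11 | a
   1 |   3 | abcebabea
   2 |   8 | abea
   3 |   7 | babea
   4 |   4 | bcebabea
   5 |   9 | bea
   6 |   5 | cebabea
   7 |  10 | ea
   8 |   2 | eabcebabea
   9 |   6 | ebabea
  10 |   1 | eeabcebabea
  11 |   0 | eeeabcebabea

SA = [11, 3, 8, 7, 4, 9, 5, 10, 2, 6, 1, 0]
rank  pair      lcp
   1  s[11:],s[3:]  1  'a'
   2  s[3:],s[8:]  2  'ab'
   3  s[8:],s[7:]  0  ''
   4  s[7:],s[4:]  1  'b'
   5  s[4:],s[9:]  1  'b'
   6  s[9:],s[5:]  0  ''
   7  s[5:],s[10:]  0  ''
   8  s[10:],s[2:]  2  'ea'
   9  s[2:],s[6:]  1  'e'
  10  s[6:],s[1:]  1  'e'
  11  s[1:],s[0:]  2  'ee'

n(n+1)/2 = 12·13/2 = 78
Σ LCP = 0 + 1 + 2 + 0 + 1 + 1 + 0 + 0 + 2 + 1 + 1 + 2 = 11
distinct = 78 − 11 = 67

67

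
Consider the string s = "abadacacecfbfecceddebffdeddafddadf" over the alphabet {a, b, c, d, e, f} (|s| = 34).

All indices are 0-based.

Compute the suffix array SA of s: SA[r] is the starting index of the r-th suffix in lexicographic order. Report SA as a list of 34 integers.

[0, 4, 6, 2, 31, 27, 1, 11, 20, 5, 14, 7, 15, 9, 3, 30, 26, 29, 25, 17, 18, 23, 32, 19, 13, 8, 24, 16, 33, 10, 28, 22, 12, 21]

rank→(start, suffix):
  0 → (0, 'abadacacecfbfecceddebffdeddafddadf')
  1 → (4, 'acacecfbfecceddebffdeddafddadf')
  2 → (6, 'acecfbfecceddebffdeddafddadf')
  3 → (2, 'adacacecfbfecceddebffdeddafddadf')
  4 → (31, 'adf')
  5 → (27, 'afddadf')
  6 → (1, 'badacacecfbfecceddebffdeddafddadf')
  7 → (11, 'bfecceddebffdeddafddadf')
  8 → (20, 'bffdeddafddadf')
  9 → (5, 'cacecfbfecceddebffdeddafddadf')
  10 → (14, 'cceddebffdeddafddadf')
  11 → (7, 'cecfbfecceddebffdeddafddadf')
  12 → (15, 'ceddebffdeddafddadf')
  13 → (9, 'cfbfecceddebffdeddafddadf')
  14 → (3, 'dacacecfbfecceddebffdeddafddadf')
  15 → (30, 'dadf')
  16 → (26, 'dafddadf')
  17 → (29, 'ddadf')
  18 → (25, 'ddafddadf')
  19 → (17, 'ddebffdeddafddadf')
  20 → (18, 'debffdeddafddadf')
  21 → (23, 'deddafddadf')
  22 → (32, 'df')
  23 → (19, 'ebffdeddafddadf')
  24 → (13, 'ecceddebffdeddafddadf')
  25 → (8, 'ecfbfecceddebffdeddafddadf')
  26 → (24, 'eddafddadf')
  27 → (16, 'eddebffdeddafddadf')
  28 → (33, 'f')
  29 → (10, 'fbfecceddebffdeddafddadf')
  30 → (28, 'fddadf')
  31 → (22, 'fdeddafddadf')
  32 → (12, 'fecceddebffdeddafddadf')
  33 → (21, 'ffdeddafddadf')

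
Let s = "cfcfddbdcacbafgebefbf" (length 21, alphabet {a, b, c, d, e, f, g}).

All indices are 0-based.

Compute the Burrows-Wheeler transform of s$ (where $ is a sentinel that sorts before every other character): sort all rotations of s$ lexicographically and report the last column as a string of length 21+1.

rank  rotation                last
    0  $cfcfddbdcacbafgebefbf  f
    1  acbafgebefbf$cfcfddbdc  c
    2  afgebefbf$cfcfddbdcacb  b
    3  bafgebefbf$cfcfddbdcac  c
    4  bdcacbafgebefbf$cfcfdd  d
    5  befbf$cfcfddbdcacbafge  e
    6  bf$cfcfddbdcacbafgebef  f
    7  cacbafgebefbf$cfcfddbd  d
    8  cbafgebefbf$cfcfddbdca  a
    9  cfcfddbdcacbafgebefbf$  $
   10  cfddbdcacbafgebefbf$cf  f
   11  dbdcacbafgebefbf$cfcfd  d
   12  dcacbafgebefbf$cfcfddb  b
   13  ddbdcacbafgebefbf$cfcf  f
   14  ebefbf$cfcfddbdcacbafg  g
   15  efbf$cfcfddbdcacbafgeb  b
   16  f$cfcfddbdcacbafgebefb  b
   17  fbf$cfcfddbdcacbafgebe  e
   18  fcfddbdcacbafgebefbf$c  c
   19  fddbdcacbafgebefbf$cfc  c
   20  fgebefbf$cfcfddbdcacba  a
   21  gebefbf$cfcfddbdcacbaf  f

fcbcdefda$fdbfgbbeccaf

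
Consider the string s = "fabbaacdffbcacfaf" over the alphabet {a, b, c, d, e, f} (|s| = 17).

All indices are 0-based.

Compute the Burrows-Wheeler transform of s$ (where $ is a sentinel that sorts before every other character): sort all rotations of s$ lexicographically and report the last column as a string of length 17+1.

rank  rotation            last
    0  $fabbaacdffbcacfaf  f
    1  aacdffbcacfaf$fabb  b
    2  abbaacdffbcacfaf$f  f
    3  acdffbcacfaf$fabba  a
    4  acfaf$fabbaacdffbc  c
    5  af$fabbaacdffbcacf  f
    6  baacdffbcacfaf$fab  b
    7  bbaacdffbcacfaf$fa  a
    8  bcacfaf$fabbaacdff  f
    9  cacfaf$fabbaacdffb  b
   10  cdffbcacfaf$fabbaa  a
   11  cfaf$fabbaacdffbca  a
   12  dffbcacfaf$fabbaac  c
   13  f$fabbaacdffbcacfa  a
   14  fabbaacdffbcacfaf$  $
   15  faf$fabbaacdffbcac  c
   16  fbcacfaf$fabbaacdf  f
   17  ffbcacfaf$fabbaacd  d

fbfacfbafbaaca$cfd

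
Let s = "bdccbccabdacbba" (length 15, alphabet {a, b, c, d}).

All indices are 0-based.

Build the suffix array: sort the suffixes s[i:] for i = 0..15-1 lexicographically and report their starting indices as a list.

[14, 7, 10, 13, 12, 4, 8, 0, 6, 11, 3, 5, 2, 9, 1]

rank→(start, suffix):
  0 → (14, 'a')
  1 → (7, 'abdacbba')
  2 → (10, 'acbba')
  3 → (13, 'ba')
  4 → (12, 'bba')
  5 → (4, 'bccabdacbba')
  6 → (8, 'bdacbba')
  7 → (0, 'bdccbccabdacbba')
  8 → (6, 'cabdacbba')
  9 → (11, 'cbba')
  10 → (3, 'cbccabdacbba')
  11 → (5, 'ccabdacbba')
  12 → (2, 'ccbccabdacbba')
  13 → (9, 'dacbba')
  14 → (1, 'dccbccabdacbba')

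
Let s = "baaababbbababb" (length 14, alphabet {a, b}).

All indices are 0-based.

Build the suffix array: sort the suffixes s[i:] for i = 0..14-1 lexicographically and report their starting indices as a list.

rank | idx | suffix
   0 |   1 | aaababbbababb
   1 |   2 | aababbbababb
   2 |   9 | ababb
   3 |   3 | ababbbababb
   4 |  11 | abb
   5 |   5 | abbbababb
   6 |  13 | b
   7 |   0 | baaababbbababb
   8 |   8 | bababb
   9 |  10 | babb
  10 |   4 | babbbababb
  11 |  12 | bb
  12 |   7 | bbababb
  13 |   6 | bbbababb

[1, 2, 9, 3, 11, 5, 13, 0, 8, 10, 4, 12, 7, 6]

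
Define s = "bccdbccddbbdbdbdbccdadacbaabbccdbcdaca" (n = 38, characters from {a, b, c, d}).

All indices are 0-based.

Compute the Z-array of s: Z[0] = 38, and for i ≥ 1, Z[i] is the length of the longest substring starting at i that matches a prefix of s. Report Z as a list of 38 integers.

[38, 0, 0, 0, 4, 0, 0, 0, 0, 1, 1, 0, 1, 0, 1, 0, 4, 0, 0, 0, 0, 0, 0, 0, 1, 0, 0, 1, 6, 0, 0, 0, 2, 0, 0, 0, 0, 0]

Z[0]=38
i=1: i≥r, start 0; Z[1]=0
i=2: i≥r, start 0; Z[2]=0
i=3: i≥r, start 0; Z[3]=0
i=4: i≥r, start 0; Z[4]=4 scan→box=[4,8)
i=5: min(r-i=3, Z[1]=0)=0; Z[5]=0
i=6: min(r-i=2, Z[2]=0)=0; Z[6]=0
i=7: min(r-i=1, Z[3]=0)=0; Z[7]=0
i=8: i≥r, start 0; Z[8]=0
i=9: i≥r, start 0; Z[9]=1 scan→box=[9,10)
i=10: i≥r, start 0; Z[10]=1 scan→box=[10,11)
i=11: i≥r, start 0; Z[11]=0
i=12: i≥r, start 0; Z[12]=1 scan→box=[12,13)
i=13: i≥r, start 0; Z[13]=0
i=14: i≥r, start 0; Z[14]=1 scan→box=[14,15)
i=15: i≥r, start 0; Z[15]=0
i=16: i≥r, start 0; Z[16]=4 scan→box=[16,20)
i=17: min(r-i=3, Z[1]=0)=0; Z[17]=0
i=18: min(r-i=2, Z[2]=0)=0; Z[18]=0
i=19: min(r-i=1, Z[3]=0)=0; Z[19]=0
i=20: i≥r, start 0; Z[20]=0
i=21: i≥r, start 0; Z[21]=0
i=22: i≥r, start 0; Z[22]=0
i=23: i≥r, start 0; Z[23]=0
i=24: i≥r, start 0; Z[24]=1 scan→box=[24,25)
i=25: i≥r, start 0; Z[25]=0
i=26: i≥r, start 0; Z[26]=0
i=27: i≥r, start 0; Z[27]=1 scan→box=[27,28)
i=28: i≥r, start 0; Z[28]=6 scan→box=[28,34)
i=29: min(r-i=5, Z[1]=0)=0; Z[29]=0
i=30: min(r-i=4, Z[2]=0)=0; Z[30]=0
i=31: min(r-i=3, Z[3]=0)=0; Z[31]=0
i=32: min(r-i=2, Z[4]=4)=2; Z[32]=2
i=33: min(r-i=1, Z[5]=0)=0; Z[33]=0
i=34: i≥r, start 0; Z[34]=0
i=35: i≥r, start 0; Z[35]=0
i=36: i≥r, start 0; Z[36]=0
i=37: i≥r, start 0; Z[37]=0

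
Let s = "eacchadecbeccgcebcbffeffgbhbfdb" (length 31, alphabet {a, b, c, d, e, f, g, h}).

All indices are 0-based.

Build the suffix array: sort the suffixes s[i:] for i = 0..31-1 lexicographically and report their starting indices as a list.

sorted suffixes:
  #0 SA[0]=1  'acchadecbeccgcebcbffeffgbhbfdb'
  #1 SA[1]=5  'adecbeccgcebcbffeffgbhbfdb'
  #2 SA[2]=30  'b'
  #3 SA[3]=16  'bcbffeffgbhbfdb'
  #4 SA[4]=9  'beccgcebcbffeffgbhbfdb'
  #5 SA[5]=27  'bfdb'
  #6 SA[6]=18  'bffeffgbhbfdb'
  #7 SA[7]=25  'bhbfdb'
  #8 SA[8]=8  'cbeccgcebcbffeffgbhbfdb'
  #9 SA[9]=17  'cbffeffgbhbfdb'
  #10 SA[10]=11  'ccgcebcbffeffgbhbfdb'
  #11 SA[11]=2  'cchadecbeccgcebcbffeffgbhbfdb'
  #12 SA[12]=14  'cebcbffeffgbhbfdb'
  #13 SA[13]=12  'cgcebcbffeffgbhbfdb'
  #14 SA[14]=3  'chadecbeccgcebcbffeffgbhbfdb'
  #15 SA[15]=29  'db'
  #16 SA[16]=6  'decbeccgcebcbffeffgbhbfdb'
  #17 SA[17]=0  'eacchadecbeccgcebcbffeffgbhbfdb'
  #18 SA[18]=15  'ebcbffeffgbhbfdb'
  #19 SA[19]=7  'ecbeccgcebcbffeffgbhbfdb'
  #20 SA[20]=10  'eccgcebcbffeffgbhbfdb'
  #21 SA[21]=21  'effgbhbfdb'
  #22 SA[22]=28  'fdb'
  #23 SA[23]=20  'feffgbhbfdb'
  #24 SA[24]=19  'ffeffgbhbfdb'
  #25 SA[25]=22  'ffgbhbfdb'
  #26 SA[26]=23  'fgbhbfdb'
  #27 SA[27]=24  'gbhbfdb'
  #28 SA[28]=13  'gcebcbffeffgbhbfdb'
  #29 SA[29]=4  'hadecbeccgcebcbffeffgbhbfdb'
  #30 SA[30]=26  'hbfdb'

[1, 5, 30, 16, 9, 27, 18, 25, 8, 17, 11, 2, 14, 12, 3, 29, 6, 0, 15, 7, 10, 21, 28, 20, 19, 22, 23, 24, 13, 4, 26]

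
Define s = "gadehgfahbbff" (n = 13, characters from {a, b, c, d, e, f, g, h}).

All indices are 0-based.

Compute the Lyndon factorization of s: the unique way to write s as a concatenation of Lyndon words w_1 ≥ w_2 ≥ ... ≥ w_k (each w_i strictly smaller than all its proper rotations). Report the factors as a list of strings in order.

["g", "adehgfahbbff"]

emit factor 1: 'g' (i=0, period=1)
emit factor 2: 'adehgfahbbff' (i=1, period=12)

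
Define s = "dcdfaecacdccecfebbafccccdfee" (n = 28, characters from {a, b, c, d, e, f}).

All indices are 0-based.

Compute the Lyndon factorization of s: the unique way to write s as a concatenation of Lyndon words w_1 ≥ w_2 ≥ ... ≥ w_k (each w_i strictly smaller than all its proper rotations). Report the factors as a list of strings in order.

emit factor 1: 'd' (i=0, period=1)
emit factor 2: 'cdf' (i=1, period=3)
emit factor 3: 'aec' (i=4, period=3)
emit factor 4: 'acdccecfebbafccccdfee' (i=7, period=21)

["d", "cdf", "aec", "acdccecfebbafccccdfee"]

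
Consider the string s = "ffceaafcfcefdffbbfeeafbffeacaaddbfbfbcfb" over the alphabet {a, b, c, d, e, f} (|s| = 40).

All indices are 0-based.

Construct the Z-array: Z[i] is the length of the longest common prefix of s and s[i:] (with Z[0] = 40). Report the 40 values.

[40, 1, 0, 0, 0, 0, 1, 0, 1, 0, 0, 1, 0, 2, 1, 0, 0, 1, 0, 0, 0, 1, 0, 2, 1, 0, 0, 0, 0, 0, 0, 0, 0, 1, 0, 1, 0, 0, 1, 0]

Z[0]=40
i=1: i≥r, start 0; Z[1]=1 grow→box=[1,2)
i=2: i≥r, start 0; Z[2]=0
i=3: i≥r, start 0; Z[3]=0
i=4: i≥r, start 0; Z[4]=0
i=5: i≥r, start 0; Z[5]=0
i=6: i≥r, start 0; Z[6]=1 grow→box=[6,7)
i=7: i≥r, start 0; Z[7]=0
i=8: i≥r, start 0; Z[8]=1 grow→box=[8,9)
i=9: i≥r, start 0; Z[9]=0
i=10: i≥r, start 0; Z[10]=0
i=11: i≥r, start 0; Z[11]=1 grow→box=[11,12)
i=12: i≥r, start 0; Z[12]=0
i=13: i≥r, start 0; Z[13]=2 grow→box=[13,15)
i=14: min(r-i=1, Z[1]=1)=1; Z[14]=1
i=15: i≥r, start 0; Z[15]=0
i=16: i≥r, start 0; Z[16]=0
i=17: i≥r, start 0; Z[17]=1 grow→box=[17,18)
i=18: i≥r, start 0; Z[18]=0
i=19: i≥r, start 0; Z[19]=0
i=20: i≥r, start 0; Z[20]=0
i=21: i≥r, start 0; Z[21]=1 grow→box=[21,22)
i=22: i≥r, start 0; Z[22]=0
i=23: i≥r, start 0; Z[23]=2 grow→box=[23,25)
i=24: min(r-i=1, Z[1]=1)=1; Z[24]=1
i=25: i≥r, start 0; Z[25]=0
i=26: i≥r, start 0; Z[26]=0
i=27: i≥r, start 0; Z[27]=0
i=28: i≥r, start 0; Z[28]=0
i=29: i≥r, start 0; Z[29]=0
i=30: i≥r, start 0; Z[30]=0
i=31: i≥r, start 0; Z[31]=0
i=32: i≥r, start 0; Z[32]=0
i=33: i≥r, start 0; Z[33]=1 grow→box=[33,34)
i=34: i≥r, start 0; Z[34]=0
i=35: i≥r, start 0; Z[35]=1 grow→box=[35,36)
i=36: i≥r, start 0; Z[36]=0
i=37: i≥r, start 0; Z[37]=0
i=38: i≥r, start 0; Z[38]=1 grow→box=[38,39)
i=39: i≥r, start 0; Z[39]=0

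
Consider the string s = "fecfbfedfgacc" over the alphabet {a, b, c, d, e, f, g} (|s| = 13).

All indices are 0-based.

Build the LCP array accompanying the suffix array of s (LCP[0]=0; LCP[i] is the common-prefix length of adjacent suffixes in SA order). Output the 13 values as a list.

sorted suffixes:
  #0 SA[0]=10  'acc'
  #1 SA[1]=4  'bfedfgacc'
  #2 SA[2]=12  'c'
  #3 SA[3]=11  'cc'
  #4 SA[4]=2  'cfbfedfgacc'
  #5 SA[5]=7  'dfgacc'
  #6 SA[6]=1  'ecfbfedfgacc'
  #7 SA[7]=6  'edfgacc'
  #8 SA[8]=3  'fbfedfgacc'
  #9 SA[9]=0  'fecfbfedfgacc'
  #10 SA[10]=5  'fedfgacc'
  #11 SA[11]=8  'fgacc'
  #12 SA[12]=9  'gacc'

SA = [10, 4, 12, 11, 2, 7, 1, 6, 3, 0, 5, 8, 9]
i: (SA[i-1],SA[i]) lcp shared
  1: (10,4) 0 ''
  2: (4,12) 0 ''
  3: (12,11) 1 'c'
  4: (11,2) 1 'c'
  5: (2,7) 0 ''
  6: (7,1) 0 ''
  7: (1,6) 1 'e'
  8: (6,3) 0 ''
  9: (3,0) 1 'f'
  10: (0,5) 2 'fe'
  11: (5,8) 1 'f'
  12: (8,9) 0 ''

[0, 0, 0, 1, 1, 0, 0, 1, 0, 1, 2, 1, 0]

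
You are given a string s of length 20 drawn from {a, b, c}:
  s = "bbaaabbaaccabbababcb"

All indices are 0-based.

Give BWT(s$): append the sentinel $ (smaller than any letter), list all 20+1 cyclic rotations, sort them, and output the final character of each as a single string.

rank  rotation               last
    0  $bbaaabbaaccabbababcb  b
    1  aaabbaaccabbababcb$bb  b
    2  aabbaaccabbababcb$bba  a
    3  aaccabbababcb$bbaaabb  b
    4  ababcb$bbaaabbaaccabb  b
    5  abbaaccabbababcb$bbaa  a
    6  abbababcb$bbaaabbaacc  c
    7  abcb$bbaaabbaaccabbab  b
    8  accabbababcb$bbaaabba  a
    9  b$bbaaabbaaccabbababc  c
   10  baaabbaaccabbababcb$b  b
   11  baaccabbababcb$bbaaab  b
   12  bababcb$bbaaabbaaccab  b
   13  babcb$bbaaabbaaccabba  a
   14  bbaaabbaaccabbababcb$  $
   15  bbaaccabbababcb$bbaaa  a
   16  bbababcb$bbaaabbaacca  a
   17  bcb$bbaaabbaaccabbaba  a
   18  cabbababcb$bbaaabbaac  c
   19  cb$bbaaabbaaccabbabab  b
   20  ccabbababcb$bbaaabbaa  a

bbabbacbacbbba$aaacba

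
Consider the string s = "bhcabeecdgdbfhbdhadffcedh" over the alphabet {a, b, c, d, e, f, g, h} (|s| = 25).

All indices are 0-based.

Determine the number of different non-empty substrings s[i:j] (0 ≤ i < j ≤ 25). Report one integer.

307

rank→(start, suffix):
  0 → (3, 'abeecdgdbfhbdhadffcedh')
  1 → (17, 'adffcedh')
  2 → (14, 'bdhadffcedh')
  3 → (4, 'beecdgdbfhbdhadffcedh')
  4 → (11, 'bfhbdhadffcedh')
  5 → (0, 'bhcabeecdgdbfhbdhadffcedh')
  6 → (2, 'cabeecdgdbfhbdhadffcedh')
  7 → (7, 'cdgdbfhbdhadffcedh')
  8 → (21, 'cedh')
  9 → (10, 'dbfhbdhadffcedh')
  10 → (18, 'dffcedh')
  11 → (8, 'dgdbfhbdhadffcedh')
  12 → (23, 'dh')
  13 → (15, 'dhadffcedh')
  14 → (6, 'ecdgdbfhbdhadffcedh')
  15 → (22, 'edh')
  16 → (5, 'eecdgdbfhbdhadffcedh')
  17 → (20, 'fcedh')
  18 → (19, 'ffcedh')
  19 → (12, 'fhbdhadffcedh')
  20 → (9, 'gdbfhbdhadffcedh')
  21 → (24, 'h')
  22 → (16, 'hadffcedh')
  23 → (13, 'hbdhadffcedh')
  24 → (1, 'hcabeecdgdbfhbdhadffcedh')

SA = [3, 17, 14, 4, 11, 0, 2, 7, 21, 10, 18, 8, 23, 15, 6, 22, 5, 20, 19, 12, 9, 24, 16, 13, 1]
rank  pair      lcp
   1  s[3:],s[17:]  1  'a'
   2  s[17:],s[14:]  0  ''
   3  s[14:],s[4:]  1  'b'
   4  s[4:],s[11:]  1  'b'
   5  s[11:],s[0:]  1  'b'
   6  s[0:],s[2:]  0  ''
   7  s[2:],s[7:]  1  'c'
   8  s[7:],s[21:]  1  'c'
   9  s[21:],s[10:]  0  ''
  10  s[10:],s[18:]  1  'd'
  11  s[18:],s[8:]  1  'd'
  12  s[8:],s[23:]  1  'd'
  13  s[23:],s[15:]  2  'dh'
  14  s[15:],s[6:]  0  ''
  15  s[6:],s[22:]  1  'e'
  16  s[22:],s[5:]  1  'e'
  17  s[5:],s[20:]  0  ''
  18  s[20:],s[19:]  1  'f'
  19  s[19:],s[12:]  1  'f'
  20  s[12:],s[9:]  0  ''
  21  s[9:],s[24:]  0  ''
  22  s[24:],s[16:]  1  'h'
  23  s[16:],s[13:]  1  'h'
  24  s[13:],s[1:]  1  'h'

n(n+1)/2 = 25·26/2 = 325
Σ LCP = 0 + 1 + 0 + 1 + 1 + 1 + 0 + 1 + 1 + 0 + 1 + 1 + 1 + 2 + 0 + 1 + 1 + 0 + 1 + 1 + 0 + 0 + 1 + 1 + 1 = 18
distinct = 325 − 18 = 307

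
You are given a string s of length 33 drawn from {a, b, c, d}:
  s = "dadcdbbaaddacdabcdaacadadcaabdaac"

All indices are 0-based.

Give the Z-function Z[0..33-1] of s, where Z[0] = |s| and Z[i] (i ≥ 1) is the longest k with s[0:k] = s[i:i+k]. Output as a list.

[33, 0, 1, 0, 1, 0, 0, 0, 0, 1, 2, 0, 0, 2, 0, 0, 0, 2, 0, 0, 0, 0, 4, 0, 1, 0, 0, 0, 0, 2, 0, 0, 0]

Z[0]=33
i=1: i≥r, start 0; Z[1]=0
i=2: i≥r, start 0; Z[2]=1 scan→box=[2,3)
i=3: i≥r, start 0; Z[3]=0
i=4: i≥r, start 0; Z[4]=1 scan→box=[4,5)
i=5: i≥r, start 0; Z[5]=0
i=6: i≥r, start 0; Z[6]=0
i=7: i≥r, start 0; Z[7]=0
i=8: i≥r, start 0; Z[8]=0
i=9: i≥r, start 0; Z[9]=1 scan→box=[9,10)
i=10: i≥r, start 0; Z[10]=2 scan→box=[10,12)
i=11: min(r-i=1, Z[1]=0)=0; Z[11]=0
i=12: i≥r, start 0; Z[12]=0
i=13: i≥r, start 0; Z[13]=2 scan→box=[13,15)
i=14: min(r-i=1, Z[1]=0)=0; Z[14]=0
i=15: i≥r, start 0; Z[15]=0
i=16: i≥r, start 0; Z[16]=0
i=17: i≥r, start 0; Z[17]=2 scan→box=[17,19)
i=18: min(r-i=1, Z[1]=0)=0; Z[18]=0
i=19: i≥r, start 0; Z[19]=0
i=20: i≥r, start 0; Z[20]=0
i=21: i≥r, start 0; Z[21]=0
i=22: i≥r, start 0; Z[22]=4 scan→box=[22,26)
i=23: min(r-i=3, Z[1]=0)=0; Z[23]=0
i=24: min(r-i=2, Z[2]=1)=1; Z[24]=1
i=25: min(r-i=1, Z[3]=0)=0; Z[25]=0
i=26: i≥r, start 0; Z[26]=0
i=27: i≥r, start 0; Z[27]=0
i=28: i≥r, start 0; Z[28]=0
i=29: i≥r, start 0; Z[29]=2 scan→box=[29,31)
i=30: min(r-i=1, Z[1]=0)=0; Z[30]=0
i=31: i≥r, start 0; Z[31]=0
i=32: i≥r, start 0; Z[32]=0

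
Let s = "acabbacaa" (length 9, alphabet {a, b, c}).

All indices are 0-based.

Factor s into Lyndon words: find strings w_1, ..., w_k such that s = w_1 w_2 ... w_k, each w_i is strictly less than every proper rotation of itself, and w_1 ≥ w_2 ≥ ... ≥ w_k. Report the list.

emit factor 1: 'ac' (i=0, period=2)
emit factor 2: 'abbac' (i=2, period=5)
emit factor 3: 'a' (i=7, period=1)
emit factor 4: 'a' (i=8, period=1)

["ac", "abbac", "a", "a"]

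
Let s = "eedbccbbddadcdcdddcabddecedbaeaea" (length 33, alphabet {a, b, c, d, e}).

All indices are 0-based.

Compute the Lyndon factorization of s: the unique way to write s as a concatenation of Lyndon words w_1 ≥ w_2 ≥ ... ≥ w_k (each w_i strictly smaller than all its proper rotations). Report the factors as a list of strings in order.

["e", "e", "d", "bcc", "bbdd", "adcdcdddc", "abddecedbaeae", "a"]

emit factor 1: 'e' (i=0, period=1)
emit factor 2: 'e' (i=1, period=1)
emit factor 3: 'd' (i=2, period=1)
emit factor 4: 'bcc' (i=3, period=3)
emit factor 5: 'bbdd' (i=6, period=4)
emit factor 6: 'adcdcdddc' (i=10, period=9)
emit factor 7: 'abddecedbaeae' (i=19, period=13)
emit factor 8: 'a' (i=32, period=1)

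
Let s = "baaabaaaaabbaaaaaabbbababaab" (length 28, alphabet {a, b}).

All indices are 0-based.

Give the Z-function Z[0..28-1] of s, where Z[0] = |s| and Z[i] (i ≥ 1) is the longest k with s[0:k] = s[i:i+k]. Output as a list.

[28, 0, 0, 0, 4, 0, 0, 0, 0, 0, 1, 4, 0, 0, 0, 0, 0, 0, 1, 1, 2, 0, 2, 0, 3, 0, 0, 1]

Z[0]=28
i=1: i≥r, start 0; Z[1]=0
i=2: i≥r, start 0; Z[2]=0
i=3: i≥r, start 0; Z[3]=0
i=4: i≥r, start 0; Z[4]=4 scan→box=[4,8)
i=5: min(r-i=3, Z[1]=0)=0; Z[5]=0
i=6: min(r-i=2, Z[2]=0)=0; Z[6]=0
i=7: min(r-i=1, Z[3]=0)=0; Z[7]=0
i=8: i≥r, start 0; Z[8]=0
i=9: i≥r, start 0; Z[9]=0
i=10: i≥r, start 0; Z[10]=1 scan→box=[10,11)
i=11: i≥r, start 0; Z[11]=4 scan→box=[11,15)
i=12: min(r-i=3, Z[1]=0)=0; Z[12]=0
i=13: min(r-i=2, Z[2]=0)=0; Z[13]=0
i=14: min(r-i=1, Z[3]=0)=0; Z[14]=0
i=15: i≥r, start 0; Z[15]=0
i=16: i≥r, start 0; Z[16]=0
i=17: i≥r, start 0; Z[17]=0
i=18: i≥r, start 0; Z[18]=1 scan→box=[18,19)
i=19: i≥r, start 0; Z[19]=1 scan→box=[19,20)
i=20: i≥r, start 0; Z[20]=2 scan→box=[20,22)
i=21: min(r-i=1, Z[1]=0)=0; Z[21]=0
i=22: i≥r, start 0; Z[22]=2 scan→box=[22,24)
i=23: min(r-i=1, Z[1]=0)=0; Z[23]=0
i=24: i≥r, start 0; Z[24]=3 scan→box=[24,27)
i=25: min(r-i=2, Z[1]=0)=0; Z[25]=0
i=26: min(r-i=1, Z[2]=0)=0; Z[26]=0
i=27: i≥r, start 0; Z[27]=1 scan→box=[27,28)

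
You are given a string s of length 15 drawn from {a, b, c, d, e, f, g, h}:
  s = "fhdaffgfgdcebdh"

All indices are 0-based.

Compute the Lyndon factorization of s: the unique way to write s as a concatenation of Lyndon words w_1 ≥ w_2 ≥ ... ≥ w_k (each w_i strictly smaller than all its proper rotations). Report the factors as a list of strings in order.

["fh", "d", "affgfgdcebdh"]

emit factor 1: 'fh' (i=0, period=2)
emit factor 2: 'd' (i=2, period=1)
emit factor 3: 'affgfgdcebdh' (i=3, period=12)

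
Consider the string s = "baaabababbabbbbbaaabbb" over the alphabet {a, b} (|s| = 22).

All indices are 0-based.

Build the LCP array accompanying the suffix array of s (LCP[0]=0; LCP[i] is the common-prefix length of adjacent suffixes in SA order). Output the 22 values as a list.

rank→(start, suffix):
  0 → (1, 'aaabababbabbbbbaaabbb')
  1 → (16, 'aaabbb')
  2 → (2, 'aabababbabbbbbaaabbb')
  3 → (17, 'aabbb')
  4 → (3, 'abababbabbbbbaaabbb')
  5 → (5, 'ababbabbbbbaaabbb')
  6 → (7, 'abbabbbbbaaabbb')
  7 → (18, 'abbb')
  8 → (10, 'abbbbbaaabbb')
  9 → (21, 'b')
  10 → (0, 'baaabababbabbbbbaaabbb')
  11 → (15, 'baaabbb')
  12 → (4, 'bababbabbbbbaaabbb')
  13 → (6, 'babbabbbbbaaabbb')
  14 → (9, 'babbbbbaaabbb')
  15 → (20, 'bb')
  16 → (14, 'bbaaabbb')
  17 → (8, 'bbabbbbbaaabbb')
  18 → (19, 'bbb')
  19 → (13, 'bbbaaabbb')
  20 → (12, 'bbbbaaabbb')
  21 → (11, 'bbbbbaaabbb')

SA = [1, 16, 2, 17, 3, 5, 7, 18, 10, 21, 0, 15, 4, 6, 9, 20, 14, 8, 19, 13, 12, 11]
i: (SA[i-1],SA[i]) lcp shared
  1: (1,16) 4 'aaab'
  2: (16,2) 2 'aa'
  3: (2,17) 3 'aab'
  4: (17,3) 1 'a'
  5: (3,5) 4 'abab'
  6: (5,7) 2 'ab'
  7: (7,18) 3 'abb'
  8: (18,10) 4 'abbb'
  9: (10,21) 0 ''
  10: (21,0) 1 'b'
  11: (0,15) 5 'baaab'
  12: (15,4) 2 'ba'
  13: (4,6) 3 'bab'
  14: (6,9) 4 'babb'
  15: (9,20) 1 'b'
  16: (20,14) 2 'bb'
  17: (14,8) 3 'bba'
  18: (8,19) 2 'bb'
  19: (19,13) 3 'bbb'
  20: (13,12) 3 'bbb'
  21: (12,11) 4 'bbbb'

[0, 4, 2, 3, 1, 4, 2, 3, 4, 0, 1, 5, 2, 3, 4, 1, 2, 3, 2, 3, 3, 4]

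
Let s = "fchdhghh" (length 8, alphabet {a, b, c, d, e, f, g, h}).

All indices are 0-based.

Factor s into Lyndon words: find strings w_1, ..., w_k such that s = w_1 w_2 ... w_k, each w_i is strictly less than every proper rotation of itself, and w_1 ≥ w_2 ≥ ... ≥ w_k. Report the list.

["f", "chdhghh"]

emit factor 1: 'f' (i=0, period=1)
emit factor 2: 'chdhghh' (i=1, period=7)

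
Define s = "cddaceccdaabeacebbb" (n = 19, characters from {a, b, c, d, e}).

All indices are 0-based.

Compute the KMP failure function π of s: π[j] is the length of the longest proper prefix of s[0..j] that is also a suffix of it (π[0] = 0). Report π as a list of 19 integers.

π[0] = 0
j=1 s[j]='d': π[1]=0 (border '')
j=2 s[j]='d': π[2]=0 (border '')
j=3 s[j]='a': π[3]=0 (border '')
j=4 s[j]='c': π[4]=1 (border 'c')
j=5 s[j]='e': k: 1→0; π[5]=0 (border '')
j=6 s[j]='c': π[6]=1 (border 'c')
j=7 s[j]='c': k: 1→0; π[7]=1 (border 'c')
j=8 s[j]='d': π[8]=2 (border 'cd')
j=9 s[j]='a': k: 2→0; π[9]=0 (border '')
j=10 s[j]='a': π[10]=0 (border '')
j=11 s[j]='b': π[11]=0 (border '')
j=12 s[j]='e': π[12]=0 (border '')
j=13 s[j]='a': π[13]=0 (border '')
j=14 s[j]='c': π[14]=1 (border 'c')
j=15 s[j]='e': k: 1→0; π[15]=0 (border '')
j=16 s[j]='b': π[16]=0 (border '')
j=17 s[j]='b': π[17]=0 (border '')
j=18 s[j]='b': π[18]=0 (border '')

[0, 0, 0, 0, 1, 0, 1, 1, 2, 0, 0, 0, 0, 0, 1, 0, 0, 0, 0]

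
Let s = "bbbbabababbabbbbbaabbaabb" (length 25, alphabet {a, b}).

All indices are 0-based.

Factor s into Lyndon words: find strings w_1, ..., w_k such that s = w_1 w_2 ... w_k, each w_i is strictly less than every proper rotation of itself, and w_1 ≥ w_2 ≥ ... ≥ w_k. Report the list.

emit factor 1: 'b' (i=0, period=1)
emit factor 2: 'b' (i=1, period=1)
emit factor 3: 'b' (i=2, period=1)
emit factor 4: 'b' (i=3, period=1)
emit factor 5: 'abababbabbbbb' (i=4, period=13)
emit factor 6: 'aabb' (i=17, period=4)
emit factor 7: 'aabb' (i=21, period=4)

["b", "b", "b", "b", "abababbabbbbb", "aabb", "aabb"]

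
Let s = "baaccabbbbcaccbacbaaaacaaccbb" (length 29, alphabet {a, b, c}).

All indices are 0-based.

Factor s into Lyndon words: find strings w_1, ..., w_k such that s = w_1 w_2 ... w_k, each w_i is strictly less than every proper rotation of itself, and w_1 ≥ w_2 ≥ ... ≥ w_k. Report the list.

emit factor 1: 'b' (i=0, period=1)
emit factor 2: 'aaccabbbbcaccbacb' (i=1, period=17)
emit factor 3: 'aaaacaaccbb' (i=18, period=11)

["b", "aaccabbbbcaccbacb", "aaaacaaccbb"]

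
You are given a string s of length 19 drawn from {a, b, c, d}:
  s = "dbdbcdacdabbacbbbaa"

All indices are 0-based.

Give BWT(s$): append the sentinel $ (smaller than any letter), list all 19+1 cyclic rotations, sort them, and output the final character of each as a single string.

aabdbdbbbacddaabccb$

rank  rotation              last
    0  $dbdbcdacdabbacbbbaa  a
    1  a$dbdbcdacdabbacbbba  a
    2  aa$dbdbcdacdabbacbbb  b
    3  abbacbbbaa$dbdbcdacd  d
    4  acbbbaa$dbdbcdacdabb  b
    5  acdabbacbbbaa$dbdbcd  d
    6  baa$dbdbcdacdabbacbb  b
    7  bacbbbaa$dbdbcdacdab  b
    8  bbaa$dbdbcdacdabbacb  b
    9  bbacbbbaa$dbdbcdacda  a
   10  bbbaa$dbdbcdacdabbac  c
   11  bcdacdabbacbbbaa$dbd  d
   12  bdbcdacdabbacbbbaa$d  d
   13  cbbbaa$dbdbcdacdabba  a
   14  cdabbacbbbaa$dbdbcda  a
   15  cdacdabbacbbbaa$dbdb  b
   16  dabbacbbbaa$dbdbcdac  c
   17  dacdabbacbbbaa$dbdbc  c
   18  dbcdacdabbacbbbaa$db  b
   19  dbdbcdacdabbacbbbaa$  $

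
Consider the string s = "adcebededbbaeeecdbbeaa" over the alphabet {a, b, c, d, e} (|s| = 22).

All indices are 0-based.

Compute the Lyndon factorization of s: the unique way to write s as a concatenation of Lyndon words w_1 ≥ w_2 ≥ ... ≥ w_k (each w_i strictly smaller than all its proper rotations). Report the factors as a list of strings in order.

["adcebededbbaeeecdbbe", "a", "a"]

emit factor 1: 'adcebededbbaeeecdbbe' (i=0, period=20)
emit factor 2: 'a' (i=20, period=1)
emit factor 3: 'a' (i=21, period=1)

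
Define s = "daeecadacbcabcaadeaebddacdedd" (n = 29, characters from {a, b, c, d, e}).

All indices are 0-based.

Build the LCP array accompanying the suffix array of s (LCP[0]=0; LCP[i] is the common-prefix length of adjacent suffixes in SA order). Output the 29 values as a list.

[0, 1, 1, 2, 1, 2, 1, 2, 0, 3, 1, 0, 2, 2, 1, 1, 0, 1, 3, 2, 1, 2, 1, 2, 0, 1, 1, 1, 1]

rank→(start, suffix):
  0 → (14, 'aadeaebddacdedd')
  1 → (11, 'abcaadeaebddacdedd')
  2 → (7, 'acbcabcaadeaebddacdedd')
  3 → (23, 'acdedd')
  4 → (5, 'adacbcabcaadeaebddacdedd')
  5 → (15, 'adeaebddacdedd')
  6 → (18, 'aebddacdedd')
  7 → (1, 'aeecadacbcabcaadeaebddacdedd')
  8 → (12, 'bcaadeaebddacdedd')
  9 → (9, 'bcabcaadeaebddacdedd')
  10 → (20, 'bddacdedd')
  11 → (13, 'caadeaebddacdedd')
  12 → (10, 'cabcaadeaebddacdedd')
  13 → (4, 'cadacbcabcaadeaebddacdedd')
  14 → (8, 'cbcabcaadeaebddacdedd')
  15 → (24, 'cdedd')
  16 → (28, 'd')
  17 → (6, 'dacbcabcaadeaebddacdedd')
  18 → (22, 'dacdedd')
  19 → (0, 'daeecadacbcabcaadeaebddacdedd')
  20 → (27, 'dd')
  21 → (21, 'ddacdedd')
  22 → (16, 'deaebddacdedd')
  23 → (25, 'dedd')
  24 → (17, 'eaebddacdedd')
  25 → (19, 'ebddacdedd')
  26 → (3, 'ecadacbcabcaadeaebddacdedd')
  27 → (26, 'edd')
  28 → (2, 'eecadacbcabcaadeaebddacdedd')

SA = [14, 11, 7, 23, 5, 15, 18, 1, 12, 9, 20, 13, 10, 4, 8, 24, 28, 6, 22, 0, 27, 21, 16, 25, 17, 19, 3, 26, 2]
i: (SA[i-1],SA[i]) lcp shared
  1: (14,11) 1 'a'
  2: (11,7) 1 'a'
  3: (7,23) 2 'ac'
  4: (23,5) 1 'a'
  5: (5,15) 2 'ad'
  6: (15,18) 1 'a'
  7: (18,1) 2 'ae'
  8: (1,12) 0 ''
  9: (12,9) 3 'bca'
  10: (9,20) 1 'b'
  11: (20,13) 0 ''
  12: (13,10) 2 'ca'
  13: (10,4) 2 'ca'
  14: (4,8) 1 'c'
  15: (8,24) 1 'c'
  16: (24,28) 0 ''
  17: (28,6) 1 'd'
  18: (6,22) 3 'dac'
  19: (22,0) 2 'da'
  20: (0,27) 1 'd'
  21: (27,21) 2 'dd'
  22: (21,16) 1 'd'
  23: (16,25) 2 'de'
  24: (25,17) 0 ''
  25: (17,19) 1 'e'
  26: (19,3) 1 'e'
  27: (3,26) 1 'e'
  28: (26,2) 1 'e'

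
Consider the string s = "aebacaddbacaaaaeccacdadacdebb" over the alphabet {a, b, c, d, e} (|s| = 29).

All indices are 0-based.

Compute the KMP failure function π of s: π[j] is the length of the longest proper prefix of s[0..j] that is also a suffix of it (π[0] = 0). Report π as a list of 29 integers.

π[0] = 0
j=1 s[j]='e': π[1]=0 (border '')
j=2 s[j]='b': π[2]=0 (border '')
j=3 s[j]='a': π[3]=1 (border 'a')
j=4 s[j]='c': k: 1→0; π[4]=0 (border '')
j=5 s[j]='a': π[5]=1 (border 'a')
j=6 s[j]='d': k: 1→0; π[6]=0 (border '')
j=7 s[j]='d': π[7]=0 (border '')
j=8 s[j]='b': π[8]=0 (border '')
j=9 s[j]='a': π[9]=1 (border 'a')
j=10 s[j]='c': k: 1→0; π[10]=0 (border '')
j=11 s[j]='a': π[11]=1 (border 'a')
j=12 s[j]='a': k: 1→0; π[12]=1 (border 'a')
j=13 s[j]='a': k: 1→0; π[13]=1 (border 'a')
j=14 s[j]='a': k: 1→0; π[14]=1 (border 'a')
j=15 s[j]='e': π[15]=2 (border 'ae')
j=16 s[j]='c': k: 2→0; π[16]=0 (border '')
j=17 s[j]='c': π[17]=0 (border '')
j=18 s[j]='a': π[18]=1 (border 'a')
j=19 s[j]='c': k: 1→0; π[19]=0 (border '')
j=20 s[j]='d': π[20]=0 (border '')
j=21 s[j]='a': π[21]=1 (border 'a')
j=22 s[j]='d': k: 1→0; π[22]=0 (border '')
j=23 s[j]='a': π[23]=1 (border 'a')
j=24 s[j]='c': k: 1→0; π[24]=0 (border '')
j=25 s[j]='d': π[25]=0 (border '')
j=26 s[j]='e': π[26]=0 (border '')
j=27 s[j]='b': π[27]=0 (border '')
j=28 s[j]='b': π[28]=0 (border '')

[0, 0, 0, 1, 0, 1, 0, 0, 0, 1, 0, 1, 1, 1, 1, 2, 0, 0, 1, 0, 0, 1, 0, 1, 0, 0, 0, 0, 0]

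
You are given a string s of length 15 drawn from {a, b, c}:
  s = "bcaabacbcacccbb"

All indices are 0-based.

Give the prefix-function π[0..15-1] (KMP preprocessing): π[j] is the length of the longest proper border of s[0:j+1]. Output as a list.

π[0] = 0
j=1 s[j]='c': π[1]=0 (border '')
j=2 s[j]='a': π[2]=0 (border '')
j=3 s[j]='a': π[3]=0 (border '')
j=4 s[j]='b': π[4]=1 (border 'b')
j=5 s[j]='a': k: 1→0; π[5]=0 (border '')
j=6 s[j]='c': π[6]=0 (border '')
j=7 s[j]='b': π[7]=1 (border 'b')
j=8 s[j]='c': π[8]=2 (border 'bc')
j=9 s[j]='a': π[9]=3 (border 'bca')
j=10 s[j]='c': k: 3→0; π[10]=0 (border '')
j=11 s[j]='c': π[11]=0 (border '')
j=12 s[j]='c': π[12]=0 (border '')
j=13 s[j]='b': π[13]=1 (border 'b')
j=14 s[j]='b': k: 1→0; π[14]=1 (border 'b')

[0, 0, 0, 0, 1, 0, 0, 1, 2, 3, 0, 0, 0, 1, 1]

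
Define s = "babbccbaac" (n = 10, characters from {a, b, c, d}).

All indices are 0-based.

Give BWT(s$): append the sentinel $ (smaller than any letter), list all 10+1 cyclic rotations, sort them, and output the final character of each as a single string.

rank  rotation     last
    0  $babbccbaac  c
    1  aac$babbccb  b
    2  abbccbaac$b  b
    3  ac$babbccba  a
    4  baac$babbcc  c
    5  babbccbaac$  $
    6  bbccbaac$ba  a
    7  bccbaac$bab  b
    8  c$babbccbaa  a
    9  cbaac$babbc  c
   10  ccbaac$babb  b

cbbac$abacb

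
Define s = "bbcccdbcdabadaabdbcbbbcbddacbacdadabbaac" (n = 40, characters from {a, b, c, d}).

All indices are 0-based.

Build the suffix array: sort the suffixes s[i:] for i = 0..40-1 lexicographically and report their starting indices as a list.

[13, 37, 9, 34, 14, 38, 26, 29, 11, 32, 36, 28, 10, 35, 19, 20, 0, 17, 21, 1, 6, 15, 23, 39, 27, 18, 22, 2, 3, 7, 30, 4, 12, 8, 33, 25, 31, 16, 5, 24]

sorted suffixes:
  #0 SA[0]=13  'aabdbcbbbcbddacbacdadabbaac'
  #1 SA[1]=37  'aac'
  #2 SA[2]=9  'abadaabdbcbbbcbddacbacdadabbaac'
  #3 SA[3]=34  'abbaac'
  #4 SA[4]=14  'abdbcbbbcbddacbacdadabbaac'
  #5 SA[5]=38  'ac'
  #6 SA[6]=26  'acbacdadabbaac'
  #7 SA[7]=29  'acdadabbaac'
  #8 SA[8]=11  'adaabdbcbbbcbddacbacdadabbaac'
  #9 SA[9]=32  'adabbaac'
  #10 SA[10]=36  'baac'
  #11 SA[11]=28  'bacdadabbaac'
  #12 SA[12]=10  'badaabdbcbbbcbddacbacdadabbaac'
  #13 SA[13]=35  'bbaac'
  #14 SA[14]=19  'bbbcbddacbacdadabbaac'
  #15 SA[15]=20  'bbcbddacbacdadabbaac'
  #16 SA[16]=0  'bbcccdbcdabadaabdbcbbbcbddacbacdadabbaac'
  #17 SA[17]=17  'bcbbbcbddacbacdadabbaac'
  #18 SA[18]=21  'bcbddacbacdadabbaac'
  #19 SA[19]=1  'bcccdbcdabadaabdbcbbbcbddacbacdadabbaac'
  #20 SA[20]=6  'bcdabadaabdbcbbbcbddacbacdadabbaac'
  #21 SA[21]=15  'bdbcbbbcbddacbacdadabbaac'
  #22 SA[22]=23  'bddacbacdadabbaac'
  #23 SA[23]=39  'c'
  #24 SA[24]=27  'cbacdadabbaac'
  #25 SA[25]=18  'cbbbcbddacbacdadabbaac'
  #26 SA[26]=22  'cbddacbacdadabbaac'
  #27 SA[27]=2  'cccdbcdabadaabdbcbbbcbddacbacdadabbaac'
  #28 SA[28]=3  'ccdbcdabadaabdbcbbbcbddacbacdadabbaac'
  #29 SA[29]=7  'cdabadaabdbcbbbcbddacbacdadabbaac'
  #30 SA[30]=30  'cdadabbaac'
  #31 SA[31]=4  'cdbcdabadaabdbcbbbcbddacbacdadabbaac'
  #32 SA[32]=12  'daabdbcbbbcbddacbacdadabbaac'
  #33 SA[33]=8  'dabadaabdbcbbbcbddacbacdadabbaac'
  #34 SA[34]=33  'dabbaac'
  #35 SA[35]=25  'dacbacdadabbaac'
  #36 SA[36]=31  'dadabbaac'
  #37 SA[37]=16  'dbcbbbcbddacbacdadabbaac'
  #38 SA[38]=5  'dbcdabadaabdbcbbbcbddacbacdadabbaac'
  #39 SA[39]=24  'ddacbacdadabbaac'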